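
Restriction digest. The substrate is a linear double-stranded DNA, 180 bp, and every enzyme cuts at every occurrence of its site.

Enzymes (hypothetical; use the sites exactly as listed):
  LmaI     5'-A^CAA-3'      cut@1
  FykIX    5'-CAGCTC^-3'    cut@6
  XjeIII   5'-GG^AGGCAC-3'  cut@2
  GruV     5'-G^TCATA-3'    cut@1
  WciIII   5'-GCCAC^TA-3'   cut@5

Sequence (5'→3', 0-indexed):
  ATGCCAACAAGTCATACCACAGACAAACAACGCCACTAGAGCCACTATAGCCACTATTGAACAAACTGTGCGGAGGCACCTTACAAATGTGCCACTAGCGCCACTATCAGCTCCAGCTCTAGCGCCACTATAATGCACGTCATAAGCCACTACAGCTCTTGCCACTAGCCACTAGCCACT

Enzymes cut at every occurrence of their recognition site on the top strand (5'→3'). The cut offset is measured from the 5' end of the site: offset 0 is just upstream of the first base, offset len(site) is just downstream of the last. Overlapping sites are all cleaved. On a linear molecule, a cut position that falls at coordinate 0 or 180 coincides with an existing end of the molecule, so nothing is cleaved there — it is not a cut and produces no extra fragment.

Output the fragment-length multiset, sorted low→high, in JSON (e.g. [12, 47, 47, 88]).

[4,4,6,7,7,7,7,8,8,9,9,9,9,9,9,10,11,11,12,12,12]

Scan for sites:
  LmaI ACAA/1: at [6, 22, 26, 60, 82] ⇒ [7, 23, 27, 61, 83]
  FykIX CAGCTC/6: at [107, 113, 152] ⇒ [113, 119, 158]
  XjeIII GGAGGCAC/2: at [71] ⇒ [73]
  GruV GTCATA/1: at [10, 138] ⇒ [11, 139]
  WciIII GCCACTA/5: at [31, 40, 49, 90, 99, 123, 145, 160, 167] ⇒ [36, 45, 54, 95, 104, 128, 150, 165, 172]

Pooled cuts: [7, 11, 23, 27, 36, 45, 54, 61, 73, 83, 95, 104, 113, 119, 128, 139, 150, 158, 165, 172]

Fragments:
  [0,7): 7 bp
  [7,11): 4 bp
  [11,23): 12 bp
  [23,27): 4 bp
  [27,36): 9 bp
  [36,45): 9 bp
  [45,54): 9 bp
  [54,61): 7 bp
  [61,73): 12 bp
  [73,83): 10 bp
  [83,95): 12 bp
  [95,104): 9 bp
  [104,113): 9 bp
  [113,119): 6 bp
  [119,128): 9 bp
  [128,139): 11 bp
  [139,150): 11 bp
  [150,158): 8 bp
  [158,165): 7 bp
  [165,172): 7 bp
  [172,180): 8 bp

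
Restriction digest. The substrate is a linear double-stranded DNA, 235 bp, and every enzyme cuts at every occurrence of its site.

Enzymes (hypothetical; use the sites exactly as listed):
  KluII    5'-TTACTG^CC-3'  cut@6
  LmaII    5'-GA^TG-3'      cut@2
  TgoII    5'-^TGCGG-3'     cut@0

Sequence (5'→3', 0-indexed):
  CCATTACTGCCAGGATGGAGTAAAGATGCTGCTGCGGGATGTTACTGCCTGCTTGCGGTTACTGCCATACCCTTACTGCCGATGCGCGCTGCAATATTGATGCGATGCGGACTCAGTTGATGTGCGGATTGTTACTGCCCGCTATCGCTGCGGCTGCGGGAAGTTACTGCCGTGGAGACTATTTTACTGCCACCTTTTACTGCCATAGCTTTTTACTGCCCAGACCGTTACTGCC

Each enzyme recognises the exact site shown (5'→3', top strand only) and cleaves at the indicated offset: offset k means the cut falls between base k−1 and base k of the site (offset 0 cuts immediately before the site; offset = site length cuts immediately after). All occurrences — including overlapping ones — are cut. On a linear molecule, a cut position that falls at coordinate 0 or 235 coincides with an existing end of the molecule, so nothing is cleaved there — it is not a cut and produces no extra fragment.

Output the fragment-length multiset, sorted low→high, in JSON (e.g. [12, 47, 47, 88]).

[2,2,4,5,6,6,6,6,7,8,9,11,11,11,13,14,15,15,15,15,16,18,20]

Site scan:
  KluII (TTACTGCC, off=6): starts [3, 41, 58, 72, 131, 163, 183, 196, 212, 227] → cuts [9, 47, 64, 78, 137, 169, 189, 202, 218, 233]
  LmaII (GATG, off=2): starts [13, 24, 37, 80, 98, 103, 118] → cuts [15, 26, 39, 82, 100, 105, 120]
  TgoII (TGCGG, off=0): starts [32, 53, 105, 122, 148, 154] → cuts [32, 53, 105, 122, 148, 154]

Pooled cuts: [9, 15, 26, 32, 39, 47, 53, 64, 78, 82, 100, 105, 120, 122, 137, 148, 154, 169, 189, 202, 218, 233]

Fragments:
  [0,9): 9 bp
  [9,15): 6 bp
  [15,26): 11 bp
  [26,32): 6 bp
  [32,39): 7 bp
  [39,47): 8 bp
  [47,53): 6 bp
  [53,64): 11 bp
  [64,78): 14 bp
  [78,82): 4 bp
  [82,100): 18 bp
  [100,105): 5 bp
  [105,120): 15 bp
  [120,122): 2 bp
  [122,137): 15 bp
  [137,148): 11 bp
  [148,154): 6 bp
  [154,169): 15 bp
  [169,189): 20 bp
  [189,202): 13 bp
  [202,218): 16 bp
  [218,233): 15 bp
  [233,235): 2 bp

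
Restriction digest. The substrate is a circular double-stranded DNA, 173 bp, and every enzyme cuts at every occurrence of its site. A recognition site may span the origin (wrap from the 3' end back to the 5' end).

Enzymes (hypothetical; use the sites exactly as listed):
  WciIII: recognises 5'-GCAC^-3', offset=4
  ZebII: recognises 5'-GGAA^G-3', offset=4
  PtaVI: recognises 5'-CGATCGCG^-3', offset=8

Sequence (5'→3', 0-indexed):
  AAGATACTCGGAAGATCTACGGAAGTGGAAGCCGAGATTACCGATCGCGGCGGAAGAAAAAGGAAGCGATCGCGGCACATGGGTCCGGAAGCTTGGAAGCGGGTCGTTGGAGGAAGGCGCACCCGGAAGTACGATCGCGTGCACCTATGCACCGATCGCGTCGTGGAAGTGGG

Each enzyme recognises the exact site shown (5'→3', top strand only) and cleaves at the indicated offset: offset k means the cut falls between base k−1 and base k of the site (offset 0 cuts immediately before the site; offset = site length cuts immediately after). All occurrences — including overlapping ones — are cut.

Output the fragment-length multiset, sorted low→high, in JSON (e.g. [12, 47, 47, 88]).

Scan for sites:
  WciIII GCAC/4: at [74, 118, 140, 148] ⇒ [78, 122, 144, 152]
  ZebII GGAAG/4: at [9, 20, 26, 51, 61, 86, 94, 111, 124, 164, 171] ⇒ [2, 13, 24, 30, 55, 65, 90, 98, 115, 128, 168]
  PtaVI CGATCGCG/8: at [41, 66, 131, 152] ⇒ [49, 74, 139, 160]

Pooled cuts: [2, 13, 24, 30, 49, 55, 65, 74, 78, 90, 98, 115, 122, 128, 139, 144, 152, 160, 168]

Fragment lengths:
  2→13: 11 bp
  13→24: 11 bp
  24→30: 6 bp
  30→49: 19 bp
  49→55: 6 bp
  55→65: 10 bp
  65→74: 9 bp
  74→78: 4 bp
  78→90: 12 bp
  90→98: 8 bp
  98→115: 17 bp
  115→122: 7 bp
  122→128: 6 bp
  128→139: 11 bp
  139→144: 5 bp
  144→152: 8 bp
  152→160: 8 bp
  160→168: 8 bp
  168→2 (wrap): 173-168+2 = 7 bp

[4,5,6,6,6,7,7,8,8,8,8,9,10,11,11,11,12,17,19]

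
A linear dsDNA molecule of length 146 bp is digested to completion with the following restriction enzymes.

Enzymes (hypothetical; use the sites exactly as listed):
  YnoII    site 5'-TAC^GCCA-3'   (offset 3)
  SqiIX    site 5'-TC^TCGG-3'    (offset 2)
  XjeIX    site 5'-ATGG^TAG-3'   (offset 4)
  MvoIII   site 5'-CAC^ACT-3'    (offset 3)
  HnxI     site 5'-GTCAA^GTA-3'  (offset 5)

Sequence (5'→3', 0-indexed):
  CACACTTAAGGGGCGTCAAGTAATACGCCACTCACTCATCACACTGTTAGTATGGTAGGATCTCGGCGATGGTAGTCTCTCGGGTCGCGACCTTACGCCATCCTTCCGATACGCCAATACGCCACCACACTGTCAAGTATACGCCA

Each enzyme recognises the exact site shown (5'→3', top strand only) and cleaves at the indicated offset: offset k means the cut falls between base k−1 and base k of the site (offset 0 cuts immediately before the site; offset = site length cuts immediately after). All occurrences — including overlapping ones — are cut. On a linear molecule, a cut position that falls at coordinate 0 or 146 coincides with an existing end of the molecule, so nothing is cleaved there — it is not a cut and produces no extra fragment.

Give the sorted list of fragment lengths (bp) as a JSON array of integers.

Site scan:
  YnoII (TACGCCA, off=3): starts [23, 93, 109, 117, 139] → cuts [26, 96, 112, 120, 142]
  SqiIX (TCTCGG, off=2): starts [60, 77] → cuts [62, 79]
  XjeIX (ATGGTAG, off=4): starts [51, 68] → cuts [55, 72]
  MvoIII (CACACT, off=3): starts [0, 39, 125] → cuts [3, 42, 128]
  HnxI (GTCAAGTA, off=5): starts [14, 131] → cuts [19, 136]

Pooled cuts: [3, 19, 26, 42, 55, 62, 72, 79, 96, 112, 120, 128, 136, 142]

Fragment lengths:
  [0,3): 3 bp
  [3,19): 16 bp
  [19,26): 7 bp
  [26,42): 16 bp
  [42,55): 13 bp
  [55,62): 7 bp
  [62,72): 10 bp
  [72,79): 7 bp
  [79,96): 17 bp
  [96,112): 16 bp
  [112,120): 8 bp
  [120,128): 8 bp
  [128,136): 8 bp
  [136,142): 6 bp
  [142,146): 4 bp

[3,4,6,7,7,7,8,8,8,10,13,16,16,16,17]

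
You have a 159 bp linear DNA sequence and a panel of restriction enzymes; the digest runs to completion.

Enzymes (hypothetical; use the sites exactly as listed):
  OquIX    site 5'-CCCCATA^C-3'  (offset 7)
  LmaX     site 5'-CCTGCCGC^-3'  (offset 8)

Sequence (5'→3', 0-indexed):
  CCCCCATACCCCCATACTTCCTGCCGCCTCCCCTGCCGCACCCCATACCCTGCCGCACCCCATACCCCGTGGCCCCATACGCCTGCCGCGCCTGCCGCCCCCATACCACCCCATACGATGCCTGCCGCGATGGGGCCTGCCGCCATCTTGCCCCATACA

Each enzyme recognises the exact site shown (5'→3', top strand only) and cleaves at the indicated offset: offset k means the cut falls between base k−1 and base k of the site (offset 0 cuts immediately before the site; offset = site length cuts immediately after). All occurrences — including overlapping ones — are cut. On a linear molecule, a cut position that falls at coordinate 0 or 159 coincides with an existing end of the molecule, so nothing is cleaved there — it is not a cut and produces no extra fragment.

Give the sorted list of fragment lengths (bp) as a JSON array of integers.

[2,7,8,8,8,8,9,9,10,10,11,12,13,14,15,15]

Site scan:
  OquIX CCCCATAC/7: at [1, 9, 40, 57, 72, 98, 108, 150] ⇒ [8, 16, 47, 64, 79, 105, 115, 157]
  LmaX CCTGCCGC/8: at [19, 31, 48, 81, 90, 120, 135] ⇒ [27, 39, 56, 89, 98, 128, 143]

All cut coordinates (distinct, sorted): [8, 16, 27, 39, 47, 56, 64, 79, 89, 98, 105, 115, 128, 143, 157]

Fragment lengths:
  [0,8): 8 bp
  [8,16): 8 bp
  [16,27): 11 bp
  [27,39): 12 bp
  [39,47): 8 bp
  [47,56): 9 bp
  [56,64): 8 bp
  [64,79): 15 bp
  [79,89): 10 bp
  [89,98): 9 bp
  [98,105): 7 bp
  [105,115): 10 bp
  [115,128): 13 bp
  [128,143): 15 bp
  [143,157): 14 bp
  [157,159): 2 bp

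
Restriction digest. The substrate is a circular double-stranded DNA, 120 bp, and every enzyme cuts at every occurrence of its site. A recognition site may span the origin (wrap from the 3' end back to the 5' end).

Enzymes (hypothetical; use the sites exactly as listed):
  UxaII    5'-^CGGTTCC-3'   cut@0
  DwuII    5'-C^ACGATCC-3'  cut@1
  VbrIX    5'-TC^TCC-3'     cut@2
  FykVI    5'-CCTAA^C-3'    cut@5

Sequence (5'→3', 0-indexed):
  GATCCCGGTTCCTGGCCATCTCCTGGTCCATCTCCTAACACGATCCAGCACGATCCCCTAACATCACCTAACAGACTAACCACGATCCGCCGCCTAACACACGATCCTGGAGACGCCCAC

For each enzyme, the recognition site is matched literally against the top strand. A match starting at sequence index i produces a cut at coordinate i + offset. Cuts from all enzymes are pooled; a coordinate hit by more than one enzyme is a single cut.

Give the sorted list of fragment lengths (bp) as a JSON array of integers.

[1,3,6,7,10,10,10,12,12,15,16,18]

Per-enzyme occurrences:
  UxaII (CGGTTCC, off=0): starts [5] → cuts [5]
  DwuII (CACGATCC, off=1): starts [38, 48, 80, 99, 117] → cuts [39, 49, 81, 100, 118]
  VbrIX (TCTCC, off=2): starts [18, 30] → cuts [20, 32]
  FykVI (CCTAAC, off=5): starts [33, 56, 66, 92] → cuts [38, 61, 71, 97]

All cut coordinates (distinct, sorted): [5, 20, 32, 38, 39, 49, 61, 71, 81, 97, 100, 118]

Fragments:
  5→20: 15 bp
  20→32: 12 bp
  32→38: 6 bp
  38→39: 1 bp
  39→49: 10 bp
  49→61: 12 bp
  61→71: 10 bp
  71→81: 10 bp
  81→97: 16 bp
  97→100: 3 bp
  100→118: 18 bp
  118→5 (wrap): 120-118+5 = 7 bp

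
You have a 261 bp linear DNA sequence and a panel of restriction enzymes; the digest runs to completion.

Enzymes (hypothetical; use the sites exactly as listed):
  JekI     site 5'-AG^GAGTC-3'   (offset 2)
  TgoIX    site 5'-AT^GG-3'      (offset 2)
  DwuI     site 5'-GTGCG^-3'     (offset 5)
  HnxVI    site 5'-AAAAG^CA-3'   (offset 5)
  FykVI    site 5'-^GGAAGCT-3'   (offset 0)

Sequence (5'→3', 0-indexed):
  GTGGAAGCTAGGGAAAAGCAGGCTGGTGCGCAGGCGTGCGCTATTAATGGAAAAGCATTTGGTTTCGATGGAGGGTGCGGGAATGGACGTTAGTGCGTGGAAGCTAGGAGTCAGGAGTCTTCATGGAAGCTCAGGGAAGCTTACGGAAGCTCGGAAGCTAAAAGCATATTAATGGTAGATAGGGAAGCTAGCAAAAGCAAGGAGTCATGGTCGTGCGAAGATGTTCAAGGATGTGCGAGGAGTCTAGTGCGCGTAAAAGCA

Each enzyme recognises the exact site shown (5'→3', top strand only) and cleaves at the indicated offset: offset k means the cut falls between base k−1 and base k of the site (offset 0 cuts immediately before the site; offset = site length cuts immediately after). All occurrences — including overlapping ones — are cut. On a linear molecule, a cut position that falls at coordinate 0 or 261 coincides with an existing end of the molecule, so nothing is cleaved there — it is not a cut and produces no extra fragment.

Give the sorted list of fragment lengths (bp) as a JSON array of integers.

[1,2,2,2,4,5,7,7,7,8,8,8,9,9,9,9,10,10,10,10,10,12,12,12,13,14,15,16,20]

Scan for sites:
  JekI (AGGAGTC, off=2): starts [105, 112, 199, 237] → cuts [107, 114, 201, 239]
  TgoIX (ATGG, off=2): starts [46, 67, 82, 122, 171, 206] → cuts [48, 69, 84, 124, 173, 208]
  DwuI (GTGCG, off=5): starts [25, 35, 74, 92, 212, 232, 246] → cuts [30, 40, 79, 97, 217, 237, 251]
  HnxVI (AAAAGCA, off=5): starts [13, 50, 159, 192, 254] → cuts [18, 55, 164, 197, 259]
  FykVI (GGAAGCT, off=0): starts [2, 98, 124, 134, 144, 152, 182] → cuts [2, 98, 124, 134, 144, 152, 182]

All cut coordinates (distinct, sorted): [2, 18, 30, 40, 48, 55, 69, 79, 84, 97, 98, 107, 114, 124, 134, 144, 152, 164, 173, 182, 197, 201, 208, 217, 237, 239, 251, 259]

Fragments:
  [0,2): 2 bp
  [2,18): 16 bp
  [18,30): 12 bp
  [30,40): 10 bp
  [40,48): 8 bp
  [48,55): 7 bp
  [55,69): 14 bp
  [69,79): 10 bp
  [79,84): 5 bp
  [84,97): 13 bp
  [97,98): 1 bp
  [98,107): 9 bp
  [107,114): 7 bp
  [114,124): 10 bp
  [124,134): 10 bp
  [134,144): 10 bp
  [144,152): 8 bp
  [152,164): 12 bp
  [164,173): 9 bp
  [173,182): 9 bp
  [182,197): 15 bp
  [197,201): 4 bp
  [201,208): 7 bp
  [208,217): 9 bp
  [217,237): 20 bp
  [237,239): 2 bp
  [239,251): 12 bp
  [251,259): 8 bp
  [259,261): 2 bp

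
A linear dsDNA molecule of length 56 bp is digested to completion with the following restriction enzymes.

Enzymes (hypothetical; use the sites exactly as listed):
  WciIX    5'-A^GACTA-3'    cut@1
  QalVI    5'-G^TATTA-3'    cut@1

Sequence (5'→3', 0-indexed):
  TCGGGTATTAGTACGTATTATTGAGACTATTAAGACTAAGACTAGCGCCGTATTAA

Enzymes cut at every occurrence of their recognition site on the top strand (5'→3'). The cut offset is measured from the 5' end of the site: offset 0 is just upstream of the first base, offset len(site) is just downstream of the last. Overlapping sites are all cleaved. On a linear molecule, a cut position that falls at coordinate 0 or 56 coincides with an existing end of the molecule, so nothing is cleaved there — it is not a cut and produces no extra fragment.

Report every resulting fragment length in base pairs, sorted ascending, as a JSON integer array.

[5,6,6,9,9,10,11]

Scan for sites:
  WciIX (AGACTA, off=1): starts [23, 32, 38] → cuts [24, 33, 39]
  QalVI (GTATTA, off=1): starts [4, 14, 49] → cuts [5, 15, 50]

All cut coordinates (distinct, sorted): [5, 15, 24, 33, 39, 50]

Fragment lengths:
  [0,5): 5 bp
  [5,15): 10 bp
  [15,24): 9 bp
  [24,33): 9 bp
  [33,39): 6 bp
  [39,50): 11 bp
  [50,56): 6 bp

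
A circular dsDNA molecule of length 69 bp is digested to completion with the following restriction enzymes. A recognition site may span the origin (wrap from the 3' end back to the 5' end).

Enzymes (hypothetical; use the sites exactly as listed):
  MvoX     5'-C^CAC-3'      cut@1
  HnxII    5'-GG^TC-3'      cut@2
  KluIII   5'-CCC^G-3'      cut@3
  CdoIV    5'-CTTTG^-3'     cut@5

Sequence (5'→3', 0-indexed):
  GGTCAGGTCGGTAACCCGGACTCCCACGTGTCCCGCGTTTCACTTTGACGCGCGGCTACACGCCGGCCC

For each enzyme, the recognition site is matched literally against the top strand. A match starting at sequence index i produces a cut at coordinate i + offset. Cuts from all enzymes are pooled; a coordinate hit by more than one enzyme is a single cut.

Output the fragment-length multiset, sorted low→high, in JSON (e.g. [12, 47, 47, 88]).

Scan for sites:
  MvoX CCAC/1: at [23] ⇒ [24]
  HnxII GGTC/2: at [0, 5] ⇒ [2, 7]
  KluIII CCCG/3: at [14, 31, 66] ⇒ [0, 17, 34]
  CdoIV CTTTG/5: at [42] ⇒ [47]

Pooled cuts: [0, 2, 7, 17, 24, 34, 47]

Fragments:
  0→2: 2 bp
  2→7: 5 bp
  7→17: 10 bp
  17→24: 7 bp
  24→34: 10 bp
  34→47: 13 bp
  47→0 (wrap): 69-47+0 = 22 bp

[2,5,7,10,10,13,22]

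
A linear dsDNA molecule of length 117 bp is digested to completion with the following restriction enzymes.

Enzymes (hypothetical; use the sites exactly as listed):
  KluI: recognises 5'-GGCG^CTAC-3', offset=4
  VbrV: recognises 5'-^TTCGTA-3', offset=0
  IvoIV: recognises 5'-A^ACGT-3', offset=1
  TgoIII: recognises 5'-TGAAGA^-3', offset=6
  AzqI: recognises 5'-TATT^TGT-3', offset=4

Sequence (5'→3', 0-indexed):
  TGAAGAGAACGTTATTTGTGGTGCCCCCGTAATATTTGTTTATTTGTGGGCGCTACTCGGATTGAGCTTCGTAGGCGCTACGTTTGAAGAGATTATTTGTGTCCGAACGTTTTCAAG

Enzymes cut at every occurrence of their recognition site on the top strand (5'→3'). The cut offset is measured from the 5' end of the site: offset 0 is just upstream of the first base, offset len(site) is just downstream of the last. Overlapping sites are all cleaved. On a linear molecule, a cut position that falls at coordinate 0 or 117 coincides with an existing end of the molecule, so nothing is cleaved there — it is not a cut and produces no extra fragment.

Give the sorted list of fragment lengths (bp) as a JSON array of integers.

[2,6,7,8,8,8,9,10,11,13,15,20]

Scan for sites:
  KluI (GGCGCTAC, off=4): starts [48, 73] → cuts [52, 77]
  VbrV (TTCGTA, off=0): starts [67] → cuts [67]
  IvoIV (AACGT, off=1): starts [7, 105] → cuts [8, 106]
  TgoIII (TGAAGA, off=6): starts [0, 84] → cuts [6, 90]
  AzqI (TATTTGT, off=4): starts [12, 32, 40, 93] → cuts [16, 36, 44, 97]

All cut coordinates (distinct, sorted): [6, 8, 16, 36, 44, 52, 67, 77, 90, 97, 106]

Fragments:
  [0,6): 6 bp
  [6,8): 2 bp
  [8,16): 8 bp
  [16,36): 20 bp
  [36,44): 8 bp
  [44,52): 8 bp
  [52,67): 15 bp
  [67,77): 10 bp
  [77,90): 13 bp
  [90,97): 7 bp
  [97,106): 9 bp
  [106,117): 11 bp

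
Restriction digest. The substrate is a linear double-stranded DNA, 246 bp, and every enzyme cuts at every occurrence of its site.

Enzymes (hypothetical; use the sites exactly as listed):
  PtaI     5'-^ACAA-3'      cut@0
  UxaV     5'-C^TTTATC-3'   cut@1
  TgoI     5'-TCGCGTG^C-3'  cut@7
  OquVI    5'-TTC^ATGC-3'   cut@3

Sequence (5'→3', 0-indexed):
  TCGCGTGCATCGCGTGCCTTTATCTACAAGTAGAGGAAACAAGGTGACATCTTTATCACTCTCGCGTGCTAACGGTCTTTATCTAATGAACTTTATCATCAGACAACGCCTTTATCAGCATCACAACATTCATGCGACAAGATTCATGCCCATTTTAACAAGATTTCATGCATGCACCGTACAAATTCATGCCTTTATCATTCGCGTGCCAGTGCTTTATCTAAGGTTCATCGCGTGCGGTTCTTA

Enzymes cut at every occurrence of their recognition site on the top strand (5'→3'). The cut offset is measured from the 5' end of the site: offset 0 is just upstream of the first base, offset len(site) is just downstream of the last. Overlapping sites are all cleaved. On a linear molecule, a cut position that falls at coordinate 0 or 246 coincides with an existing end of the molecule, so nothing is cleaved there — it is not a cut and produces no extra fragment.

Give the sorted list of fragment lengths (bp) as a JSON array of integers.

[2,5,5,7,7,7,8,8,9,9,9,9,9,10,11,12,12,13,13,13,14,15,17,22]

Scan for sites:
  PtaI (ACAA, off=0): starts [25, 38, 102, 122, 136, 157, 180] → cuts [25, 38, 102, 122, 136, 157, 180]
  UxaV (CTTTATC, off=1): starts [17, 50, 76, 90, 109, 192, 214] → cuts [18, 51, 77, 91, 110, 193, 215]
  TgoI (TCGCGTGC, off=7): starts [0, 9, 61, 201, 230] → cuts [7, 16, 68, 208, 237]
  OquVI (TTCATGC, off=3): starts [128, 142, 164, 185] → cuts [131, 145, 167, 188]

All cut coordinates (distinct, sorted): [7, 16, 18, 25, 38, 51, 68, 77, 91, 102, 110, 122, 131, 136, 145, 157, 167, 180, 188, 193, 208, 215, 237]

Fragments:
  [0,7): 7 bp
  [7,16): 9 bp
  [16,18): 2 bp
  [18,25): 7 bp
  [25,38): 13 bp
  [38,51): 13 bp
  [51,68): 17 bp
  [68,77): 9 bp
  [77,91): 14 bp
  [91,102): 11 bp
  [102,110): 8 bp
  [110,122): 12 bp
  [122,131): 9 bp
  [131,136): 5 bp
  [136,145): 9 bp
  [145,157): 12 bp
  [157,167): 10 bp
  [167,180): 13 bp
  [180,188): 8 bp
  [188,193): 5 bp
  [193,208): 15 bp
  [208,215): 7 bp
  [215,237): 22 bp
  [237,246): 9 bp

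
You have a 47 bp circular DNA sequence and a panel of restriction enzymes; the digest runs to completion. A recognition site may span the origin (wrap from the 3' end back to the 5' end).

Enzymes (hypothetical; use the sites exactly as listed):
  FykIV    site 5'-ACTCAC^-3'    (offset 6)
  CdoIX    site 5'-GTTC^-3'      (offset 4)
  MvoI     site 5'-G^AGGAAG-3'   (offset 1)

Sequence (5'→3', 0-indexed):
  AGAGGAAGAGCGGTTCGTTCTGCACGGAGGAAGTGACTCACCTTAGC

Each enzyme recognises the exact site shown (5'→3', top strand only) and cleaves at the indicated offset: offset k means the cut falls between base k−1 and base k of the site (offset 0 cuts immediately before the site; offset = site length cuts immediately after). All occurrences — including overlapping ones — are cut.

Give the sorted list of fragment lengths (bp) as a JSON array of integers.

Site scan:
  FykIV (ACTCAC, off=6): starts [35] → cuts [41]
  CdoIX (GTTC, off=4): starts [12, 16] → cuts [16, 20]
  MvoI (GAGGAAG, off=1): starts [1, 26] → cuts [2, 27]

All cut coordinates (distinct, sorted): [2, 16, 20, 27, 41]

Fragment lengths:
  2→16: 14 bp
  16→20: 4 bp
  20→27: 7 bp
  27→41: 14 bp
  41→2 (wrap): 47-41+2 = 8 bp

[4,7,8,14,14]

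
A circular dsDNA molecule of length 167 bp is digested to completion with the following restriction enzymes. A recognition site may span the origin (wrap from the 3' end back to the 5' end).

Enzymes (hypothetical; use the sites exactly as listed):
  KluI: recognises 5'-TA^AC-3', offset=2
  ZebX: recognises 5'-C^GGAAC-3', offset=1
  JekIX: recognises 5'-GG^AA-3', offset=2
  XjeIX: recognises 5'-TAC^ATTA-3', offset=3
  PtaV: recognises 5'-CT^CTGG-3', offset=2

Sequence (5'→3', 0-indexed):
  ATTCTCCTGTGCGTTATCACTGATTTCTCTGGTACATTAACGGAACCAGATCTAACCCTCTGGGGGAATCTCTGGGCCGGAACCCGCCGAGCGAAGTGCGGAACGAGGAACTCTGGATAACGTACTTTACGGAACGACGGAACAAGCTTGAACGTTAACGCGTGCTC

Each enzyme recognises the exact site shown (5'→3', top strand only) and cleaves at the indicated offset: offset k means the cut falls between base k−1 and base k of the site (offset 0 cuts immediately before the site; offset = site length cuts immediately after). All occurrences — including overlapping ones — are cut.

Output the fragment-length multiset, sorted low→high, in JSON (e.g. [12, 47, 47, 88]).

Site scan:
  KluI TAAC/2: at [37, 52, 117, 155] ⇒ [39, 54, 119, 157]
  ZebX CGGAAC/1: at [40, 77, 98, 129, 137] ⇒ [41, 78, 99, 130, 138]
  JekIX GGAA/2: at [41, 64, 78, 99, 106, 130, 138] ⇒ [43, 66, 80, 101, 108, 132, 140]
  XjeIX TACATTA/3: at [32] ⇒ [35]
  PtaV CTCTGG/2: at [26, 57, 69, 110] ⇒ [28, 59, 71, 112]

All cut coordinates (distinct, sorted): [28, 35, 39, 41, 43, 54, 59, 66, 71, 78, 80, 99, 101, 108, 112, 119, 130, 132, 138, 140, 157]

Fragment lengths:
  28→35: 7 bp
  35→39: 4 bp
  39→41: 2 bp
  41→43: 2 bp
  43→54: 11 bp
  54→59: 5 bp
  59→66: 7 bp
  66→71: 5 bp
  71→78: 7 bp
  78→80: 2 bp
  80→99: 19 bp
  99→101: 2 bp
  101→108: 7 bp
  108→112: 4 bp
  112→119: 7 bp
  119→130: 11 bp
  130→132: 2 bp
  132→138: 6 bp
  138→140: 2 bp
  140→157: 17 bp
  157→28 (wrap): 167-157+28 = 38 bp

[2,2,2,2,2,2,4,4,5,5,6,7,7,7,7,7,11,11,17,19,38]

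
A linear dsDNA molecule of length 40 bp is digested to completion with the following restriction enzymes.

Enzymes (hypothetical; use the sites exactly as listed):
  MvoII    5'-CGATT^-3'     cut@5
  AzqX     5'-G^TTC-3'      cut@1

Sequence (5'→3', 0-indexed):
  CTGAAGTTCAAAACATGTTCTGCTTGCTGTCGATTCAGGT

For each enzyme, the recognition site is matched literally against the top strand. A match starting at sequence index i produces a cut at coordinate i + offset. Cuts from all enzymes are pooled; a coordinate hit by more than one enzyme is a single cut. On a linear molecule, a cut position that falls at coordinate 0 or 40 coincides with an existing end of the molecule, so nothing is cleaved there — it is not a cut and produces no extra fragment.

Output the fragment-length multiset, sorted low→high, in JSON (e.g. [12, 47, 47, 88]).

[5,6,11,18]

Site scan:
  MvoII (CGATT, off=5): starts [30] → cuts [35]
  AzqX (GTTC, off=1): starts [5, 16] → cuts [6, 17]

Pooled cuts: [6, 17, 35]

Fragments:
  [0,6): 6 bp
  [6,17): 11 bp
  [17,35): 18 bp
  [35,40): 5 bp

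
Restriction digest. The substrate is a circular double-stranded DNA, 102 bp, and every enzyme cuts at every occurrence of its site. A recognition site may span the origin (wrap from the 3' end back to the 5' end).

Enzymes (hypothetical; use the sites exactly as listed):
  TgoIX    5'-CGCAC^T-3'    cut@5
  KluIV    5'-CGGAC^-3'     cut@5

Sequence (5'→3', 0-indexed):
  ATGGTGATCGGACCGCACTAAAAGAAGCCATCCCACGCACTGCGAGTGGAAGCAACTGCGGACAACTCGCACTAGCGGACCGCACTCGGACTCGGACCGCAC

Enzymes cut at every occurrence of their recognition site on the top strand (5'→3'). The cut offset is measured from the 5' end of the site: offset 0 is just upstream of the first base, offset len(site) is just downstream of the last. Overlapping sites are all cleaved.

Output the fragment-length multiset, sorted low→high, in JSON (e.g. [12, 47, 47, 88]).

Scan for sites:
  TgoIX CGCACT/5: at [13, 35, 67, 80] ⇒ [18, 40, 72, 85]
  KluIV CGGAC/5: at [8, 58, 75, 86, 92] ⇒ [13, 63, 80, 91, 97]

Pooled cuts: [13, 18, 40, 63, 72, 80, 85, 91, 97]

Fragments:
  13→18: 5 bp
  18→40: 22 bp
  40→63: 23 bp
  63→72: 9 bp
  72→80: 8 bp
  80→85: 5 bp
  85→91: 6 bp
  91→97: 6 bp
  97→13 (wrap): 102-97+13 = 18 bp

[5,5,6,6,8,9,18,22,23]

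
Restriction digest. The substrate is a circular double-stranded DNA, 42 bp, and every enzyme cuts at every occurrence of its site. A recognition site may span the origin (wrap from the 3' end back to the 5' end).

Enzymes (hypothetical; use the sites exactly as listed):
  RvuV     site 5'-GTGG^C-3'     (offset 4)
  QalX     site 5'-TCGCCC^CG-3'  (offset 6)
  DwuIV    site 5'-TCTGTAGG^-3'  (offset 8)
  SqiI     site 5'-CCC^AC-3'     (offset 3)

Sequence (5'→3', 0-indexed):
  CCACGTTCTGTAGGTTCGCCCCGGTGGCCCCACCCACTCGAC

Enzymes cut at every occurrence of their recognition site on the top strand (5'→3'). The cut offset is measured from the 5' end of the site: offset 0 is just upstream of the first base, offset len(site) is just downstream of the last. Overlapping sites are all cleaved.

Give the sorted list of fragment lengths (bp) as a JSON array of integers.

[4,4,6,7,9,12]

Scan for sites:
  RvuV GTGGC/4: at [23] ⇒ [27]
  QalX TCGCCCCG/6: at [15] ⇒ [21]
  DwuIV TCTGTAGG/8: at [6] ⇒ [14]
  SqiI CCCAC/3: at [28, 32, 41] ⇒ [2, 31, 35]

Pooled cuts: [2, 14, 21, 27, 31, 35]

Fragments:
  2→14: 12 bp
  14→21: 7 bp
  21→27: 6 bp
  27→31: 4 bp
  31→35: 4 bp
  35→2 (wrap): 42-35+2 = 9 bp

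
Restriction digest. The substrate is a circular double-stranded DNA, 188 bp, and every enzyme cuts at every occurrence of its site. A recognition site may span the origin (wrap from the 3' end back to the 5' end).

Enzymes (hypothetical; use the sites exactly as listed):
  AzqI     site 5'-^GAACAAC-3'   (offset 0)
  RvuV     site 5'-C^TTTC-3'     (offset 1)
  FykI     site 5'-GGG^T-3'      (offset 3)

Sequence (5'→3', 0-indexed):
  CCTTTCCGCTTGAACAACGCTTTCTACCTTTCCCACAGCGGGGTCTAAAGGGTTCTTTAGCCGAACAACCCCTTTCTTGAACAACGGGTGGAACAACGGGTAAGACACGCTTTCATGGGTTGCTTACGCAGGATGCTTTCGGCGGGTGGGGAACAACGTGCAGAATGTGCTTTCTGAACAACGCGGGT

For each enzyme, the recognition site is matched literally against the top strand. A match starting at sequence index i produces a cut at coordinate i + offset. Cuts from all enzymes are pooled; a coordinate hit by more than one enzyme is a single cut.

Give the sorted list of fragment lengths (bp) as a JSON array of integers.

Per-enzyme occurrences:
  AzqI (GAACAAC, off=0): starts [11, 62, 78, 90, 150, 175] → cuts [11, 62, 78, 90, 150, 175]
  RvuV (CTTTC, off=1): starts [1, 19, 27, 71, 109, 135, 169] → cuts [2, 20, 28, 72, 110, 136, 170]
  FykI (GGGT, off=3): starts [40, 49, 85, 97, 116, 143, 184] → cuts [43, 52, 88, 100, 119, 146, 187]

All cut coordinates (distinct, sorted): [2, 11, 20, 28, 43, 52, 62, 72, 78, 88, 90, 100, 110, 119, 136, 146, 150, 170, 175, 187]

Fragment lengths:
  2→11: 9 bp
  11→20: 9 bp
  20→28: 8 bp
  28→43: 15 bp
  43→52: 9 bp
  52→62: 10 bp
  62→72: 10 bp
  72→78: 6 bp
  78→88: 10 bp
  88→90: 2 bp
  90→100: 10 bp
  100→110: 10 bp
  110→119: 9 bp
  119→136: 17 bp
  136→146: 10 bp
  146→150: 4 bp
  150→170: 20 bp
  170→175: 5 bp
  175→187: 12 bp
  187→2 (wrap): 188-187+2 = 3 bp

[2,3,4,5,6,8,9,9,9,9,10,10,10,10,10,10,12,15,17,20]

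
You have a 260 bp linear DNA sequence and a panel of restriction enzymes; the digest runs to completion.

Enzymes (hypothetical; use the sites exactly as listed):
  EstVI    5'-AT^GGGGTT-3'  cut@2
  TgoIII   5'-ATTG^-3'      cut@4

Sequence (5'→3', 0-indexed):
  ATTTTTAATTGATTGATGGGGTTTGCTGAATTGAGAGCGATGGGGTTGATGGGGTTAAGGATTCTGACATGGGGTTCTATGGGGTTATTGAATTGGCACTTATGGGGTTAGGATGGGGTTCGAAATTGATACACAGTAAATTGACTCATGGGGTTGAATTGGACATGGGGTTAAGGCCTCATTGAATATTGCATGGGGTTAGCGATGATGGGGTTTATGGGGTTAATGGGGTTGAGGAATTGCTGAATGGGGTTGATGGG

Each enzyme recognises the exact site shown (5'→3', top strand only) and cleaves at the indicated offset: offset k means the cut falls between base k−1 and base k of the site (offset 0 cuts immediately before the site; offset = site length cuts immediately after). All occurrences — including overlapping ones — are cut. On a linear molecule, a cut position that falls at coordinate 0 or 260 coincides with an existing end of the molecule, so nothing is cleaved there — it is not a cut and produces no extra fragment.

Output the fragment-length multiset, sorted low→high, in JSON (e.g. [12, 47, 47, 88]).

Per-enzyme occurrences:
  EstVI ATGGGGTT/2: at [15, 39, 48, 68, 78, 101, 112, 147, 164, 192, 207, 216, 225, 246] ⇒ [17, 41, 50, 70, 80, 103, 114, 149, 166, 194, 209, 218, 227, 248]
  TgoIII ATTG/4: at [7, 11, 29, 86, 91, 124, 139, 157, 180, 187, 238] ⇒ [11, 15, 33, 90, 95, 128, 143, 161, 184, 191, 242]

All cut coordinates (distinct, sorted): [11, 15, 17, 33, 41, 50, 70, 80, 90, 95, 103, 114, 128, 143, 149, 161, 166, 184, 191, 194, 209, 218, 227, 242, 248]

Fragments:
  [0,11): 11 bp
  [11,15): 4 bp
  [15,17): 2 bp
  [17,33): 16 bp
  [33,41): 8 bp
  [41,50): 9 bp
  [50,70): 20 bp
  [70,80): 10 bp
  [80,90): 10 bp
  [90,95): 5 bp
  [95,103): 8 bp
  [103,114): 11 bp
  [114,128): 14 bp
  [128,143): 15 bp
  [143,149): 6 bp
  [149,161): 12 bp
  [161,166): 5 bp
  [166,184): 18 bp
  [184,191): 7 bp
  [191,194): 3 bp
  [194,209): 15 bp
  [209,218): 9 bp
  [218,227): 9 bp
  [227,242): 15 bp
  [242,248): 6 bp
  [248,260): 12 bp

[2,3,4,5,5,6,6,7,8,8,9,9,9,10,10,11,11,12,12,14,15,15,15,16,18,20]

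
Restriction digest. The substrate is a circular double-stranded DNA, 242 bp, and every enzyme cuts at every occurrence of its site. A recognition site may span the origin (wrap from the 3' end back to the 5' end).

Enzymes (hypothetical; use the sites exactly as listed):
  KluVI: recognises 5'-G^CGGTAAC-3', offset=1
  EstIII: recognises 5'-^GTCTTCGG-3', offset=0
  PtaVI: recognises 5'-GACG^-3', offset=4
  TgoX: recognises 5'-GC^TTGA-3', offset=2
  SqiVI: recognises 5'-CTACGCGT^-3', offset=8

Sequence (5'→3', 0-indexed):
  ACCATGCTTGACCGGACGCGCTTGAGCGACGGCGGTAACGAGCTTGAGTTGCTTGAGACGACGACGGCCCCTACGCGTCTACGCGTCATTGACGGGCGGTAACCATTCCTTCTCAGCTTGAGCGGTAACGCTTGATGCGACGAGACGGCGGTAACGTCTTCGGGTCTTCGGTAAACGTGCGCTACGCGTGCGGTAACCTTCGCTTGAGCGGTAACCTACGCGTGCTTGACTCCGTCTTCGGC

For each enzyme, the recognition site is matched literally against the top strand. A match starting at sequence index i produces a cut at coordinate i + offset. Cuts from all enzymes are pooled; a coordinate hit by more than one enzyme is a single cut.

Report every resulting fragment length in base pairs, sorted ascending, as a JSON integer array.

[1,1,1,2,2,3,3,3,5,5,5,7,8,8,8,8,8,9,9,10,11,11,11,12,13,15,16,21,26]

Scan for sites:
  KluVI GCGGTAAC/1: at [31, 95, 121, 147, 189, 207] ⇒ [32, 96, 122, 148, 190, 208]
  EstIII GTCTTCGG/0: at [155, 163, 233] ⇒ [155, 163, 233]
  PtaVI GACG/4: at [14, 27, 56, 59, 62, 90, 138, 143] ⇒ [18, 31, 60, 63, 66, 94, 142, 147]
  TgoX GCTTGA/2: at [5, 19, 41, 50, 115, 129, 201, 223] ⇒ [7, 21, 43, 52, 117, 131, 203, 225]
  SqiVI CTACGCGT/8: at [70, 78, 181, 215] ⇒ [78, 86, 189, 223]

All cut coordinates (distinct, sorted): [7, 18, 21, 31, 32, 43, 52, 60, 63, 66, 78, 86, 94, 96, 117, 122, 131, 142, 147, 148, 155, 163, 189, 190, 203, 208, 223, 225, 233]

Fragments:
  7→18: 11 bp
  18→21: 3 bp
  21→31: 10 bp
  31→32: 1 bp
  32→43: 11 bp
  43→52: 9 bp
  52→60: 8 bp
  60→63: 3 bp
  63→66: 3 bp
  66→78: 12 bp
  78→86: 8 bp
  86→94: 8 bp
  94→96: 2 bp
  96→117: 21 bp
  117→122: 5 bp
  122→131: 9 bp
  131→142: 11 bp
  142→147: 5 bp
  147→148: 1 bp
  148→155: 7 bp
  155→163: 8 bp
  163→189: 26 bp
  189→190: 1 bp
  190→203: 13 bp
  203→208: 5 bp
  208→223: 15 bp
  223→225: 2 bp
  225→233: 8 bp
  233→7 (wrap): 242-233+7 = 16 bp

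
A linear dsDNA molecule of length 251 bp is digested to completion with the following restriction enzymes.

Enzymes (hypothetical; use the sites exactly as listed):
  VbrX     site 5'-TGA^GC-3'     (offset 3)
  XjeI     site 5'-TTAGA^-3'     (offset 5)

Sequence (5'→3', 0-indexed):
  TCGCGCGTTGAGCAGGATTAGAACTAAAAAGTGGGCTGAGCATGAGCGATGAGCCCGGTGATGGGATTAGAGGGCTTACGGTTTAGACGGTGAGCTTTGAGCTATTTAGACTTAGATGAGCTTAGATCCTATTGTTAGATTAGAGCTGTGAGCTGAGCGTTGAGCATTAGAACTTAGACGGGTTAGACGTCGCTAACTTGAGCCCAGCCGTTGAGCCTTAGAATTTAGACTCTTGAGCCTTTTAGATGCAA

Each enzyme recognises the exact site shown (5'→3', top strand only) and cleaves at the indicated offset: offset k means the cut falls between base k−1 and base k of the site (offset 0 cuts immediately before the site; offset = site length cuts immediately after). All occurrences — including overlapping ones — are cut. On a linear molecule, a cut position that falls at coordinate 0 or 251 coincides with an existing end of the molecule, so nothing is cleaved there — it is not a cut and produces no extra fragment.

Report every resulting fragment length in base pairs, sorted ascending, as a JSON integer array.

[3,5,5,5,6,6,6,7,7,7,7,7,7,7,7,8,8,9,10,10,11,11,13,13,14,16,17,19]

Scan for sites:
  VbrX TGAGC/3: at [8, 36, 42, 49, 90, 97, 116, 148, 153, 160, 198, 211, 233] ⇒ [11, 39, 45, 52, 93, 100, 119, 151, 156, 163, 201, 214, 236]
  XjeI TTAGA/5: at [17, 66, 82, 105, 111, 121, 134, 139, 166, 173, 182, 217, 224, 241] ⇒ [22, 71, 87, 110, 116, 126, 139, 144, 171, 178, 187, 222, 229, 246]

All cut coordinates (distinct, sorted): [11, 22, 39, 45, 52, 71, 87, 93, 100, 110, 116, 119, 126, 139, 144, 151, 156, 163, 171, 178, 187, 201, 214, 222, 229, 236, 246]

Fragments:
  [0,11): 11 bp
  [11,22): 11 bp
  [22,39): 17 bp
  [39,45): 6 bp
  [45,52): 7 bp
  [52,71): 19 bp
  [71,87): 16 bp
  [87,93): 6 bp
  [93,100): 7 bp
  [100,110): 10 bp
  [110,116): 6 bp
  [116,119): 3 bp
  [119,126): 7 bp
  [126,139): 13 bp
  [139,144): 5 bp
  [144,151): 7 bp
  [151,156): 5 bp
  [156,163): 7 bp
  [163,171): 8 bp
  [171,178): 7 bp
  [178,187): 9 bp
  [187,201): 14 bp
  [201,214): 13 bp
  [214,222): 8 bp
  [222,229): 7 bp
  [229,236): 7 bp
  [236,246): 10 bp
  [246,251): 5 bp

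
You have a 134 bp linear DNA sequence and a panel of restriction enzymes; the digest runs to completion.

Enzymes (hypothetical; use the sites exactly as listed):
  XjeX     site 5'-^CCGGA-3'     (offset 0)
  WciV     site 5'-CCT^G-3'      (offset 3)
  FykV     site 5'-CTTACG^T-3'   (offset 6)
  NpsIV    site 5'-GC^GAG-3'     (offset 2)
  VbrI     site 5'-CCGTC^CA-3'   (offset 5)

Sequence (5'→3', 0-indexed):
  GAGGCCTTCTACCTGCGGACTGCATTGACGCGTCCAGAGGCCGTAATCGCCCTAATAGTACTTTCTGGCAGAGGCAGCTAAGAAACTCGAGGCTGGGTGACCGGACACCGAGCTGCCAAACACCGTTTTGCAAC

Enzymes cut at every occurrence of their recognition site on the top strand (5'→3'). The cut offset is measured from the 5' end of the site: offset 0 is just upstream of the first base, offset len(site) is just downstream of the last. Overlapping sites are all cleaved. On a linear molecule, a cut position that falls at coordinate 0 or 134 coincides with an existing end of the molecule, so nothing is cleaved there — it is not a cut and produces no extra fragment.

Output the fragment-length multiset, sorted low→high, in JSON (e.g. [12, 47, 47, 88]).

Scan for sites:
  XjeX (CCGGA, off=0): starts [100] → cuts [100]
  WciV (CCTG, off=3): starts [11] → cuts [14]
  FykV (CTTACGT, off=6): no sites
  NpsIV (GCGAG, off=2): no sites
  VbrI (CCGTCCA, off=5): no sites

All cut coordinates (distinct, sorted): [14, 100]

Fragments:
  [0,14): 14 bp
  [14,100): 86 bp
  [100,134): 34 bp

[14,34,86]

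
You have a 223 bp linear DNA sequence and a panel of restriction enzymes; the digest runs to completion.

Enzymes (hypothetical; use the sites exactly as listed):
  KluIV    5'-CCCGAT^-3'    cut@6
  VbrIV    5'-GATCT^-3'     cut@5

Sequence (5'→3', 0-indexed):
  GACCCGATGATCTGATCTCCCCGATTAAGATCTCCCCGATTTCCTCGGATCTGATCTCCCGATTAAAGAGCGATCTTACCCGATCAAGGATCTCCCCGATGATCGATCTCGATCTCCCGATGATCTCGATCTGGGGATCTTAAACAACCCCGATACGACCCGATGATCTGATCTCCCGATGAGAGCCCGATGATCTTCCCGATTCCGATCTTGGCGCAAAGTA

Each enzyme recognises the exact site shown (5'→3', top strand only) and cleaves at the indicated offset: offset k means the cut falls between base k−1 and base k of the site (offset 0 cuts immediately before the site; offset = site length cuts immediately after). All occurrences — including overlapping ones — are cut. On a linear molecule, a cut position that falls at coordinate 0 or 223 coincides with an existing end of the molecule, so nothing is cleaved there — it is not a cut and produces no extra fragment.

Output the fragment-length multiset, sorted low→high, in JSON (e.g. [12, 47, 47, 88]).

Per-enzyme occurrences:
  KluIV CCCGAT/6: at [2, 19, 34, 57, 78, 94, 115, 148, 158, 174, 185, 197] ⇒ [8, 25, 40, 63, 84, 100, 121, 154, 164, 180, 191, 203]
  VbrIV GATCT/5: at [8, 13, 28, 47, 52, 71, 88, 104, 110, 121, 127, 135, 164, 169, 191, 206] ⇒ [13, 18, 33, 52, 57, 76, 93, 109, 115, 126, 132, 140, 169, 174, 196, 211]

Pooled cuts: [8, 13, 18, 25, 33, 40, 52, 57, 63, 76, 84, 93, 100, 109, 115, 121, 126, 132, 140, 154, 164, 169, 174, 180, 191, 196, 203, 211]

Fragment lengths:
  [0,8): 8 bp
  [8,13): 5 bp
  [13,18): 5 bp
  [18,25): 7 bp
  [25,33): 8 bp
  [33,40): 7 bp
  [40,52): 12 bp
  [52,57): 5 bp
  [57,63): 6 bp
  [63,76): 13 bp
  [76,84): 8 bp
  [84,93): 9 bp
  [93,100): 7 bp
  [100,109): 9 bp
  [109,115): 6 bp
  [115,121): 6 bp
  [121,126): 5 bp
  [126,132): 6 bp
  [132,140): 8 bp
  [140,154): 14 bp
  [154,164): 10 bp
  [164,169): 5 bp
  [169,174): 5 bp
  [174,180): 6 bp
  [180,191): 11 bp
  [191,196): 5 bp
  [196,203): 7 bp
  [203,211): 8 bp
  [211,223): 12 bp

[5,5,5,5,5,5,5,6,6,6,6,6,7,7,7,7,8,8,8,8,8,9,9,10,11,12,12,13,14]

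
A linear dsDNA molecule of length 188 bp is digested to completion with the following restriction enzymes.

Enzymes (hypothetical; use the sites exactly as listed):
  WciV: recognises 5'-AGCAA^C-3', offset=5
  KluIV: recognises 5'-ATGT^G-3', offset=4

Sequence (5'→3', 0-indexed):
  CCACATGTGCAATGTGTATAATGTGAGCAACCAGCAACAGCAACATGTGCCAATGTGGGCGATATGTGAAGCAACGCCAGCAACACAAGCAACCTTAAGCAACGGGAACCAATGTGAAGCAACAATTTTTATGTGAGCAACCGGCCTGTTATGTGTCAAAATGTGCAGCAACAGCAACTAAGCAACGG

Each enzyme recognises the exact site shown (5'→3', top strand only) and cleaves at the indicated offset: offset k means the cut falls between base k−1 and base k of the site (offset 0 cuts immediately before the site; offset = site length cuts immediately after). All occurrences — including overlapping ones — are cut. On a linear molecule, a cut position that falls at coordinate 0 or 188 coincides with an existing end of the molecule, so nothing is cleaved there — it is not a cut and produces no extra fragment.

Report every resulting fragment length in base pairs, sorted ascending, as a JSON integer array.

[3,5,6,6,6,6,7,7,7,7,7,8,8,8,9,9,9,10,10,11,12,13,14]

Scan for sites:
  WciV (AGCAAC, off=5): starts [25, 32, 38, 69, 78, 87, 97, 117, 135, 166, 172, 180] → cuts [30, 37, 43, 74, 83, 92, 102, 122, 140, 171, 177, 185]
  KluIV (ATGTG, off=4): starts [4, 11, 20, 44, 52, 63, 111, 130, 150, 160] → cuts [8, 15, 24, 48, 56, 67, 115, 134, 154, 164]

All cut coordinates (distinct, sorted): [8, 15, 24, 30, 37, 43, 48, 56, 67, 74, 83, 92, 102, 115, 122, 134, 140, 154, 164, 171, 177, 185]

Fragment lengths:
  [0,8): 8 bp
  [8,15): 7 bp
  [15,24): 9 bp
  [24,30): 6 bp
  [30,37): 7 bp
  [37,43): 6 bp
  [43,48): 5 bp
  [48,56): 8 bp
  [56,67): 11 bp
  [67,74): 7 bp
  [74,83): 9 bp
  [83,92): 9 bp
  [92,102): 10 bp
  [102,115): 13 bp
  [115,122): 7 bp
  [122,134): 12 bp
  [134,140): 6 bp
  [140,154): 14 bp
  [154,164): 10 bp
  [164,171): 7 bp
  [171,177): 6 bp
  [177,185): 8 bp
  [185,188): 3 bp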